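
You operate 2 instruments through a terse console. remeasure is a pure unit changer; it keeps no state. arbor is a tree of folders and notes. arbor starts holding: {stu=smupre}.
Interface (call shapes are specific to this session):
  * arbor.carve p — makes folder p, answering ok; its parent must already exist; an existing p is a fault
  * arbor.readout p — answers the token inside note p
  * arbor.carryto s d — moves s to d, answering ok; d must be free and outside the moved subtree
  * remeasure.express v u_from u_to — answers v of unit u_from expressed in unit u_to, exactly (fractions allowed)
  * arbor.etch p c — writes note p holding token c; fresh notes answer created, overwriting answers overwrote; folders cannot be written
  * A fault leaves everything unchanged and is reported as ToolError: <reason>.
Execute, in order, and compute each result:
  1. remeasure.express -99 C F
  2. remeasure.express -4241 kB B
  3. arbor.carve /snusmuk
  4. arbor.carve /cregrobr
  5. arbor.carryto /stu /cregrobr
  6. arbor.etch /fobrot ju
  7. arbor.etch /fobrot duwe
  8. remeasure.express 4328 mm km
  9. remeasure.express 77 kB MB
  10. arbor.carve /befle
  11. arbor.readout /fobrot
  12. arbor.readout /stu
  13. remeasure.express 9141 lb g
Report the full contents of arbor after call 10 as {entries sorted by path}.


Answer: {befle/, cregrobr/, fobrot=duwe, snusmuk/, stu=smupre}

Derivation:
Do: remeasure.express[v='-99'; u_from='C'; u_to='F']
See: -731/5
Do: remeasure.express[v='-4241'; u_from='kB'; u_to='B']
See: -4241000
Do: arbor.carve[p='/snusmuk']
See: ok
Do: arbor.carve[p='/cregrobr']
See: ok
Do: arbor.carryto[s='/stu'; d='/cregrobr']
See: ToolError: exists
Do: arbor.etch[p='/fobrot'; c='ju']
See: created
Do: arbor.etch[p='/fobrot'; c='duwe']
See: overwrote
Do: remeasure.express[v='4328'; u_from='mm'; u_to='km']
See: 541/125000
Do: remeasure.express[v='77'; u_from='kB'; u_to='MB']
See: 77/1000
Do: arbor.carve[p='/befle']
See: ok
Do: arbor.readout[p='/fobrot']
See: duwe
Do: arbor.readout[p='/stu']
See: smupre
Do: remeasure.express[v='9141'; u_from='lb'; u_to='g']
See: 414628785417/100000


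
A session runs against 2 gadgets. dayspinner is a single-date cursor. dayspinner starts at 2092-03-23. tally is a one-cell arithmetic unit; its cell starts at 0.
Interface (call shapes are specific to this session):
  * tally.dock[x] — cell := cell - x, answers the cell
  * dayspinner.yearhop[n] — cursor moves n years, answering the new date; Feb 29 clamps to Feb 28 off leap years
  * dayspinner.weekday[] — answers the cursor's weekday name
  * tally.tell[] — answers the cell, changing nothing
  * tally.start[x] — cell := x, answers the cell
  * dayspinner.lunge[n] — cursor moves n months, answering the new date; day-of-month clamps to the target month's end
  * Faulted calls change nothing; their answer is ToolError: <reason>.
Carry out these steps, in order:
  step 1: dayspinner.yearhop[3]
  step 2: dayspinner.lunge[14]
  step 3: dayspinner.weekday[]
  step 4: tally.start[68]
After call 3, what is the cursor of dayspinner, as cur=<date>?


> yearhop n: 3
[out] 2095-03-23
> lunge n: 14
[out] 2096-05-23
> weekday
[out] Wednesday
> start x: 68
[out] 68

Answer: cur=2096-05-23


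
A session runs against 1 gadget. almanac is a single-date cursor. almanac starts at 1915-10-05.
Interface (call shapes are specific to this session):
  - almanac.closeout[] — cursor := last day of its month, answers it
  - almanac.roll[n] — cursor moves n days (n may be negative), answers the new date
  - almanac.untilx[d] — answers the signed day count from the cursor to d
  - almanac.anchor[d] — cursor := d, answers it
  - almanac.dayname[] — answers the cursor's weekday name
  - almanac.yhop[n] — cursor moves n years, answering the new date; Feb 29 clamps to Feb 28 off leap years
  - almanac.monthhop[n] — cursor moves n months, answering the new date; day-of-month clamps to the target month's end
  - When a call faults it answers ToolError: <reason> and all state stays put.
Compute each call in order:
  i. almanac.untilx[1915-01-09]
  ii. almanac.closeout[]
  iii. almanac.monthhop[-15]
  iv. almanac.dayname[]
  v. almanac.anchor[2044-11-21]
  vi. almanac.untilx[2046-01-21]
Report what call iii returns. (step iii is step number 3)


Then almanac.untilx with d: 1915-01-09, and observe -269.
I use almanac.closeout(), and get 1915-10-31.
Calling almanac.monthhop with n: -15, and see 1914-07-31.
Invoking almanac.dayname(), and get Friday.
Calling almanac.anchor with d: 2044-11-21, giving 2044-11-21.
Then almanac.untilx with d: 2046-01-21, giving 426.

Answer: 1914-07-31


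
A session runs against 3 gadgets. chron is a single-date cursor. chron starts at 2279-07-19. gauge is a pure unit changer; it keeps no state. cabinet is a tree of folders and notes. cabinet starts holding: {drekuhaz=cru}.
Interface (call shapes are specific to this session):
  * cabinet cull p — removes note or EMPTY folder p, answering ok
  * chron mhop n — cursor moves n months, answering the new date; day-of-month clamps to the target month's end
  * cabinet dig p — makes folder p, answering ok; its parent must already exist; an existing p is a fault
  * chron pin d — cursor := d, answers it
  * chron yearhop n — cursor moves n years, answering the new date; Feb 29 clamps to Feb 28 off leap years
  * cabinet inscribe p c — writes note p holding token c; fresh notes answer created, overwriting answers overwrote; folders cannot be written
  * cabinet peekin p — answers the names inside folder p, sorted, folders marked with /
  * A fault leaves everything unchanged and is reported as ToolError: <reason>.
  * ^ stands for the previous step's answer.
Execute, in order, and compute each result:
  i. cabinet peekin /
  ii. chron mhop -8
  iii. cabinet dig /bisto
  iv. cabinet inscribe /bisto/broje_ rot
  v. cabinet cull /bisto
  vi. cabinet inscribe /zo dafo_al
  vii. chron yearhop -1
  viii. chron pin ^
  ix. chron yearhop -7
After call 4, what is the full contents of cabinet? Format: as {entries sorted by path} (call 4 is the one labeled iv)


[in] cabinet peekin /
:: [drekuhaz]
[in] chron mhop -8
:: 2278-11-19
[in] cabinet dig /bisto
:: ok
[in] cabinet inscribe /bisto/broje_ rot
:: created
[in] cabinet cull /bisto
:: ToolError: not empty
[in] cabinet inscribe /zo dafo_al
:: created
[in] chron yearhop -1
:: 2277-11-19
[in] chron pin ^
:: 2277-11-19
[in] chron yearhop -7
:: 2270-11-19

Answer: {bisto/, bisto/broje_=rot, drekuhaz=cru}


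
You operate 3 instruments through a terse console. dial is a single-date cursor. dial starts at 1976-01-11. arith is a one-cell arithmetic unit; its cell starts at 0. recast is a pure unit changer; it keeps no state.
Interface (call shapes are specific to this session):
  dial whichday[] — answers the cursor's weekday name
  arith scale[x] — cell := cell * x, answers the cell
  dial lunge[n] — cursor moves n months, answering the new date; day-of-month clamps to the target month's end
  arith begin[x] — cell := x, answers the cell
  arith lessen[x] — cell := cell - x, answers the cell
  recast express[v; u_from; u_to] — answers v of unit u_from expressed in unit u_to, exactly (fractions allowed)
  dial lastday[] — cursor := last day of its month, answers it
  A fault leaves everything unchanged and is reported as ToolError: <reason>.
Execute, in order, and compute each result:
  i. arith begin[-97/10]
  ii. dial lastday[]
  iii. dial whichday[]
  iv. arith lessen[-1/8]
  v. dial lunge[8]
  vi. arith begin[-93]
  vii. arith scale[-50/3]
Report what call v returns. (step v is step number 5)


Answer: 1976-09-30

Derivation:
Act: arith begin[x='-97/10']
Obs: -97/10
Act: dial lastday[]
Obs: 1976-01-31
Act: dial whichday[]
Obs: Saturday
Act: arith lessen[x='-1/8']
Obs: -383/40
Act: dial lunge[n='8']
Obs: 1976-09-30
Act: arith begin[x='-93']
Obs: -93
Act: arith scale[x='-50/3']
Obs: 1550


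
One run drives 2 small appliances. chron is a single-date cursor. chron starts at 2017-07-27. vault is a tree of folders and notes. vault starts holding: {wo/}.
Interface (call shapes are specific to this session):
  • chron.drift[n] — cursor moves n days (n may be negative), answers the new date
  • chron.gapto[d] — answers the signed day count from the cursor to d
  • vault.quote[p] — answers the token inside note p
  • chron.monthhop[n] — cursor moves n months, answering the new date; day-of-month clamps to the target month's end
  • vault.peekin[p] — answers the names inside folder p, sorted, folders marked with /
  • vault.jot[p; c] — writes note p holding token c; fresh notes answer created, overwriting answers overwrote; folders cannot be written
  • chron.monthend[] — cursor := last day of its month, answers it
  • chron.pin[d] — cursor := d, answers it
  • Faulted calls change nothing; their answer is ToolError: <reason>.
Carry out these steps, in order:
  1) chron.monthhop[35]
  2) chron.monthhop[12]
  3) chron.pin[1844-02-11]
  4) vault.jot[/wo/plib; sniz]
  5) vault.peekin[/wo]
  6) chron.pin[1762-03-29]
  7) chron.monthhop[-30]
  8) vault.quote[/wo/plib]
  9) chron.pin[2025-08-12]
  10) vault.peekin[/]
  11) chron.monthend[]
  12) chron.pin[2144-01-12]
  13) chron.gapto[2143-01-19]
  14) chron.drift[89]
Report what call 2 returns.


Answer: 2021-06-27

Derivation:
>>> chron.monthhop 35
  2020-06-27
>>> chron.monthhop 12
  2021-06-27
>>> chron.pin 1844-02-11
  1844-02-11
>>> vault.jot /wo/plib sniz
  created
>>> vault.peekin /wo
  [plib]
>>> chron.pin 1762-03-29
  1762-03-29
>>> chron.monthhop -30
  1759-09-29
>>> vault.quote /wo/plib
  sniz
>>> chron.pin 2025-08-12
  2025-08-12
>>> vault.peekin /
  [wo/]
>>> chron.monthend
  2025-08-31
>>> chron.pin 2144-01-12
  2144-01-12
>>> chron.gapto 2143-01-19
  -358
>>> chron.drift 89
  2144-04-10


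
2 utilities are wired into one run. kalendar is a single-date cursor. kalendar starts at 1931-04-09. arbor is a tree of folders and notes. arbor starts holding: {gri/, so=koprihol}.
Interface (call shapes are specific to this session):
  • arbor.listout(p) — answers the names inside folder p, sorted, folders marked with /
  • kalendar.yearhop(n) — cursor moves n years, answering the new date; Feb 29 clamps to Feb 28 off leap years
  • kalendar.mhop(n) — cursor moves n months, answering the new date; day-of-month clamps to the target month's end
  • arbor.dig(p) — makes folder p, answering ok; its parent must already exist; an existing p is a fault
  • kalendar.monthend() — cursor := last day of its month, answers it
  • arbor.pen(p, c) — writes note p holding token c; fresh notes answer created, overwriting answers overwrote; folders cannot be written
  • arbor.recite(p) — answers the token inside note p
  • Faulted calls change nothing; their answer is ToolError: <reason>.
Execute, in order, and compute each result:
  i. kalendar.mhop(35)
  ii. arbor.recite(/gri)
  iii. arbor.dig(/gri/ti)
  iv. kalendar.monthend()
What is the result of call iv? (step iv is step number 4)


I call kalendar.mhop using n: 35, and see 1934-03-09.
I invoke arbor.recite using p: /gri: ToolError: is a directory.
I run arbor.dig using p: /gri/ti, which returns ok.
Using kalendar.monthend, — result: 1934-03-31.

Answer: 1934-03-31


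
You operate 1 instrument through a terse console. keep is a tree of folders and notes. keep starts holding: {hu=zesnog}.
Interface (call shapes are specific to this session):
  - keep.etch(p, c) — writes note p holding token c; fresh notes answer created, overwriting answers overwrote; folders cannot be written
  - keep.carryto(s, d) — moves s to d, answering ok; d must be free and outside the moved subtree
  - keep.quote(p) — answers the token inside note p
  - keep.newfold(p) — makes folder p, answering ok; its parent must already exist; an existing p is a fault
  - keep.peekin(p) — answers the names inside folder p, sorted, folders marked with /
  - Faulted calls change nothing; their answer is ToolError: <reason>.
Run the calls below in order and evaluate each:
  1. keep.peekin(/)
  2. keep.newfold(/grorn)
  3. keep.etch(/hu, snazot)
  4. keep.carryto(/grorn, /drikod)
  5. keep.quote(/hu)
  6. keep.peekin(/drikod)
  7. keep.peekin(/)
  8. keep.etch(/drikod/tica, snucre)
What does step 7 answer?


Answer: [drikod/, hu]

Derivation:
·→ keep.peekin(/)
·← [hu]
·→ keep.newfold(/grorn)
·← ok
·→ keep.etch(/hu, snazot)
·← overwrote
·→ keep.carryto(/grorn, /drikod)
·← ok
·→ keep.quote(/hu)
·← snazot
·→ keep.peekin(/drikod)
·← []
·→ keep.peekin(/)
·← [drikod/, hu]
·→ keep.etch(/drikod/tica, snucre)
·← created


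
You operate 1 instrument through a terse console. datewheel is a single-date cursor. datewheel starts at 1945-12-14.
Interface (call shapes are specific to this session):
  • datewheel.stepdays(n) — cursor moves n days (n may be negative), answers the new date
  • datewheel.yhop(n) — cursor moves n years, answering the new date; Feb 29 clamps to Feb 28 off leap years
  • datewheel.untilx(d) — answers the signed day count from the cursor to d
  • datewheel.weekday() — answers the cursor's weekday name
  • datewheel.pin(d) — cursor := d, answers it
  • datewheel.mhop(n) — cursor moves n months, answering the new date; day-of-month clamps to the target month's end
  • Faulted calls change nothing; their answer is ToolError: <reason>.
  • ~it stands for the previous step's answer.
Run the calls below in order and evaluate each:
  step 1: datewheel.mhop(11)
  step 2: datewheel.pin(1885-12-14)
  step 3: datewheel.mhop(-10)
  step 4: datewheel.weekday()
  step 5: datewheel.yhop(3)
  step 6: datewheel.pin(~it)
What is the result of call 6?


Answer: 1888-02-14

Derivation:
$ datewheel.mhop n: 11
:: 1946-11-14
$ datewheel.pin d: 1885-12-14
:: 1885-12-14
$ datewheel.mhop n: -10
:: 1885-02-14
$ datewheel.weekday
:: Saturday
$ datewheel.yhop n: 3
:: 1888-02-14
$ datewheel.pin d: ~it
:: 1888-02-14


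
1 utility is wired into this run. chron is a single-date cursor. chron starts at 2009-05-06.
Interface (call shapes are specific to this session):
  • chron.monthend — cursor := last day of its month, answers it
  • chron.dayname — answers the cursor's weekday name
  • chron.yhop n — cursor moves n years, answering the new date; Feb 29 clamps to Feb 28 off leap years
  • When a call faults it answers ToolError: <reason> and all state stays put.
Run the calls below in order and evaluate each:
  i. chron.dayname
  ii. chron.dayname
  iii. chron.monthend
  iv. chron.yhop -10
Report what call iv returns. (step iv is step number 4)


Calling chron.dayname(), and observe Wednesday.
I invoke chron.dayname(), yielding Wednesday.
Now I run chron.monthend, which returns 2009-05-31.
Now I run chron.yhop(n=-10): 1999-05-31.

Answer: 1999-05-31


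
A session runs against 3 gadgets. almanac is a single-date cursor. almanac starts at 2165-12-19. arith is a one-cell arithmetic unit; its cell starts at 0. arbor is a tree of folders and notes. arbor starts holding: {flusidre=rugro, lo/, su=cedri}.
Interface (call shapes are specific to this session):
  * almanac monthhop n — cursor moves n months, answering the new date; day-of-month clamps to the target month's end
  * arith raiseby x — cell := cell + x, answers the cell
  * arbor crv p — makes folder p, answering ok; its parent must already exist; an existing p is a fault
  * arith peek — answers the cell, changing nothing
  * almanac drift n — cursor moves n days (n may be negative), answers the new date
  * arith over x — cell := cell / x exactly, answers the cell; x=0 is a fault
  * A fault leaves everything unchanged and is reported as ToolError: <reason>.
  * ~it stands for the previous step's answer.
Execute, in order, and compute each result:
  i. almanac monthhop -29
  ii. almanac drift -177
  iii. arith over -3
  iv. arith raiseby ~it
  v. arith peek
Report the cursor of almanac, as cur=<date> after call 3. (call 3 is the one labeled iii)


Answer: cur=2163-01-23

Derivation:
·→ almanac monthhop(n→-29)
·← 2163-07-19
·→ almanac drift(n→-177)
·← 2163-01-23
·→ arith over(x→-3)
·← 0
·→ arith raiseby(x→~it)
·← 0
·→ arith peek()
·← 0


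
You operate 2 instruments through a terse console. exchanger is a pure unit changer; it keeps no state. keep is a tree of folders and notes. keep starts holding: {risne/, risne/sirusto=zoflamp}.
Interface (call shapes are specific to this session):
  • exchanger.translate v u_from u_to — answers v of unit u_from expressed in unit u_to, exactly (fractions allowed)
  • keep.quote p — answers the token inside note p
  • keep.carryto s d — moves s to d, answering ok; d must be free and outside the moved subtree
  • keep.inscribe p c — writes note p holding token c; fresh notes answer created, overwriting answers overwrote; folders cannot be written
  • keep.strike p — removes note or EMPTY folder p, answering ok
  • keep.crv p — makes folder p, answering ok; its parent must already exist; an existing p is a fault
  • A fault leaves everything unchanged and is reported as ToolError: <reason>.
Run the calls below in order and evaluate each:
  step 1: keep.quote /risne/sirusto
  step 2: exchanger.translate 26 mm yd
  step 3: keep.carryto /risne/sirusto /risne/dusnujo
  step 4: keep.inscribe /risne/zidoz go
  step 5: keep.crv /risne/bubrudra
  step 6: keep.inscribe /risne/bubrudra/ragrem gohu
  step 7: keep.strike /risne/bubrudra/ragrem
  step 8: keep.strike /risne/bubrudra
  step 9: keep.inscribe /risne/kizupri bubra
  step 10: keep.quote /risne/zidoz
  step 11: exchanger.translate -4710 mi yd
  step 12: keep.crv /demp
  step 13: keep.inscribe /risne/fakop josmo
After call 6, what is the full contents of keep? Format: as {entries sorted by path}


Answer: {risne/, risne/bubrudra/, risne/bubrudra/ragrem=gohu, risne/dusnujo=zoflamp, risne/zidoz=go}

Derivation:
> keep.quote /risne/sirusto
[out] zoflamp
> exchanger.translate 26 mm yd
[out] 65/2286
> keep.carryto /risne/sirusto /risne/dusnujo
[out] ok
> keep.inscribe /risne/zidoz go
[out] created
> keep.crv /risne/bubrudra
[out] ok
> keep.inscribe /risne/bubrudra/ragrem gohu
[out] created
> keep.strike /risne/bubrudra/ragrem
[out] ok
> keep.strike /risne/bubrudra
[out] ok
> keep.inscribe /risne/kizupri bubra
[out] created
> keep.quote /risne/zidoz
[out] go
> exchanger.translate -4710 mi yd
[out] -8289600
> keep.crv /demp
[out] ok
> keep.inscribe /risne/fakop josmo
[out] created


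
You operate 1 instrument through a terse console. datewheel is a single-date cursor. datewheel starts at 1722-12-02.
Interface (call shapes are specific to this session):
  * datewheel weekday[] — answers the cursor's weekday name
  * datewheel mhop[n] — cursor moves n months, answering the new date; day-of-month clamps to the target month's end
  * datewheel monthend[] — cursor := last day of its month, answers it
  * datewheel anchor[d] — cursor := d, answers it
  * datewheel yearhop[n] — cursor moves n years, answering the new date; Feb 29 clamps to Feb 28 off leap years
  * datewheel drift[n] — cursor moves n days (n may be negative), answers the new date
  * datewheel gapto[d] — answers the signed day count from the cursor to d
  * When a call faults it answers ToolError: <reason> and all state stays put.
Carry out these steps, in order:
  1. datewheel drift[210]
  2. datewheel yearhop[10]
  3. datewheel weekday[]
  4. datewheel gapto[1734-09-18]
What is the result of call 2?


Answer: 1733-06-30

Derivation:
$ datewheel drift n: 210
= 1723-06-30
$ datewheel yearhop n: 10
= 1733-06-30
$ datewheel weekday
= Tuesday
$ datewheel gapto d: 1734-09-18
= 445


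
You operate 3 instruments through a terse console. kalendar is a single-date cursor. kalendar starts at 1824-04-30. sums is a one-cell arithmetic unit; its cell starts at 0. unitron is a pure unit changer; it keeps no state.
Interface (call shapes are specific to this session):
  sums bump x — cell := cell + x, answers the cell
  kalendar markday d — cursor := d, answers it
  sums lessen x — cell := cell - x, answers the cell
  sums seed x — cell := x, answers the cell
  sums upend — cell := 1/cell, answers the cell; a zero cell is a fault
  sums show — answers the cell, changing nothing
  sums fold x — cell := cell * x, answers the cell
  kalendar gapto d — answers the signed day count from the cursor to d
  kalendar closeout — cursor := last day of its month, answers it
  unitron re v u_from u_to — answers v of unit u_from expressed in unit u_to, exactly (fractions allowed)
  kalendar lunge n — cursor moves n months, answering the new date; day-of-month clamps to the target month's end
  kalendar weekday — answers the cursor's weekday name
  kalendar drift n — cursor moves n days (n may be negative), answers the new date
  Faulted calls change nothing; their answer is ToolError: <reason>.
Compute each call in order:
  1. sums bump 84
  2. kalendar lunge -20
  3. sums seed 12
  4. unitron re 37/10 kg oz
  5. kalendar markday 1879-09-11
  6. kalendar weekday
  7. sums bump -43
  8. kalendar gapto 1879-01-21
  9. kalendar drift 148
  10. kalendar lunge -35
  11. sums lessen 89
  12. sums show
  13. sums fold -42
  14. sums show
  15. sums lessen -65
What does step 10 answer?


Answer: 1877-03-06

Derivation:
% sums bump x=84
  84
% kalendar lunge n=-20
  1822-08-30
% sums seed x=12
  12
% unitron re v=37/10 u_from=kg u_to=oz
  5920000000/45359237
% kalendar markday d=1879-09-11
  1879-09-11
% kalendar weekday
  Thursday
% sums bump x=-43
  -31
% kalendar gapto d=1879-01-21
  -233
% kalendar drift n=148
  1880-02-06
% kalendar lunge n=-35
  1877-03-06
% sums lessen x=89
  -120
% sums show
  -120
% sums fold x=-42
  5040
% sums show
  5040
% sums lessen x=-65
  5105


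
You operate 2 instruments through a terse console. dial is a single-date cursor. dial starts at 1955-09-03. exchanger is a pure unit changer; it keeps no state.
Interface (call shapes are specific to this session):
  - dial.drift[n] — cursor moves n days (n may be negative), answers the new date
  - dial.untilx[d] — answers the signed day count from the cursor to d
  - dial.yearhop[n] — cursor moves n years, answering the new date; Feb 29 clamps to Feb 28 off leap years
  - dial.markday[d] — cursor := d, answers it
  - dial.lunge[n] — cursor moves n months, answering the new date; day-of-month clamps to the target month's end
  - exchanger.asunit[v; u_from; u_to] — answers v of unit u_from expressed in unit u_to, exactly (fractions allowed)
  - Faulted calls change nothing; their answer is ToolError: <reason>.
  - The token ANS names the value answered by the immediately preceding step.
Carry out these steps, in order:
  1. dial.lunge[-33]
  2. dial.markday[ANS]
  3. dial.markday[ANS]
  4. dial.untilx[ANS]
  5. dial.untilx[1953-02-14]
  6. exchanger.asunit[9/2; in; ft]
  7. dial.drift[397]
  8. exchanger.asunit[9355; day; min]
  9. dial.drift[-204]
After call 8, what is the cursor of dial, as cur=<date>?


·→ dial.lunge(n=-33)
·← 1952-12-03
·→ dial.markday(d=ANS)
·← 1952-12-03
·→ dial.markday(d=ANS)
·← 1952-12-03
·→ dial.untilx(d=ANS)
·← 0
·→ dial.untilx(d=1953-02-14)
·← 73
·→ exchanger.asunit(v=9/2, u_from=in, u_to=ft)
·← 3/8
·→ dial.drift(n=397)
·← 1954-01-04
·→ exchanger.asunit(v=9355, u_from=day, u_to=min)
·← 13471200
·→ dial.drift(n=-204)
·← 1953-06-14

Answer: cur=1954-01-04


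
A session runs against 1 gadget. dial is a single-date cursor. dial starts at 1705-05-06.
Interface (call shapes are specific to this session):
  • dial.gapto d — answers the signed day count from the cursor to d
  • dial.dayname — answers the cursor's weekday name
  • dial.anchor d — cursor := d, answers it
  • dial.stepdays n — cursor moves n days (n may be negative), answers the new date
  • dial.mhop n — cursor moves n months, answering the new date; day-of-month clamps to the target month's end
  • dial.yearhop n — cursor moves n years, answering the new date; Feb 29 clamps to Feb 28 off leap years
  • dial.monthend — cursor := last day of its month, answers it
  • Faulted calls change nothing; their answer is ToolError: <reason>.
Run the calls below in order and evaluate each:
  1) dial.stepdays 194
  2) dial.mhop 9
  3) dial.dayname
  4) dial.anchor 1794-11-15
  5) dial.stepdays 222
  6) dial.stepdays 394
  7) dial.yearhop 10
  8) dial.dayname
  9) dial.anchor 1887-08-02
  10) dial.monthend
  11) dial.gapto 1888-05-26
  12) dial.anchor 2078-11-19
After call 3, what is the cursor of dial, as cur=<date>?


% dial.stepdays(194) -> 1705-11-16
% dial.mhop(9) -> 1706-08-16
% dial.dayname() -> Monday
% dial.anchor(1794-11-15) -> 1794-11-15
% dial.stepdays(222) -> 1795-06-25
% dial.stepdays(394) -> 1796-07-23
% dial.yearhop(10) -> 1806-07-23
% dial.dayname() -> Wednesday
% dial.anchor(1887-08-02) -> 1887-08-02
% dial.monthend() -> 1887-08-31
% dial.gapto(1888-05-26) -> 269
% dial.anchor(2078-11-19) -> 2078-11-19

Answer: cur=1706-08-16


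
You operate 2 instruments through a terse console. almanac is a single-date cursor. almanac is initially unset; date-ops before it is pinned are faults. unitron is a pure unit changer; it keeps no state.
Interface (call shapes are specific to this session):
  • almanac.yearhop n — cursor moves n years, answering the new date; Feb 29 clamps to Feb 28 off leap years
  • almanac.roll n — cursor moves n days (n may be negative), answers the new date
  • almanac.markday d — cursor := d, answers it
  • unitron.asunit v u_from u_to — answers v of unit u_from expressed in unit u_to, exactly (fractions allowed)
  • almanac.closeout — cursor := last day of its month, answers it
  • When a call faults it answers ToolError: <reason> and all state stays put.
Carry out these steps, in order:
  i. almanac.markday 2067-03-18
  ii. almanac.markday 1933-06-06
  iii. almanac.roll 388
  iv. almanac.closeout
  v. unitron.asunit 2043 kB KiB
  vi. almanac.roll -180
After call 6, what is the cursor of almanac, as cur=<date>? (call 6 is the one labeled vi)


Answer: cur=1934-01-01

Derivation:
·→ almanac.markday(d='2067-03-18')
·← 2067-03-18
·→ almanac.markday(d='1933-06-06')
·← 1933-06-06
·→ almanac.roll(n='388')
·← 1934-06-29
·→ almanac.closeout()
·← 1934-06-30
·→ unitron.asunit(v='2043', u_from='kB', u_to='KiB')
·← 255375/128
·→ almanac.roll(n='-180')
·← 1934-01-01


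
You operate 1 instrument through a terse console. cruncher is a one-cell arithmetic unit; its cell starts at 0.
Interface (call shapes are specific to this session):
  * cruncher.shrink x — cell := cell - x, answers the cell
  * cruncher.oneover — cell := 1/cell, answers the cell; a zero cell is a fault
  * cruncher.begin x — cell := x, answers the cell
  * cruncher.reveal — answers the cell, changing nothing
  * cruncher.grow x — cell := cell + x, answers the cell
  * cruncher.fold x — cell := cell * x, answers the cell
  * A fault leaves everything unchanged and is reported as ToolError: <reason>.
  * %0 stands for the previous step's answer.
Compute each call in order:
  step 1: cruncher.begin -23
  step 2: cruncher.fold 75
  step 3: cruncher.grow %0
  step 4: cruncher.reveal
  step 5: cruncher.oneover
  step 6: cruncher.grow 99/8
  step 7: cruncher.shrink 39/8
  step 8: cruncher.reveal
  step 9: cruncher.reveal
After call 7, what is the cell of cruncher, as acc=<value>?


Answer: acc=12937/1725

Derivation:
Do: begin[x: -23]
See: -23
Do: fold[x: 75]
See: -1725
Do: grow[x: %0]
See: -3450
Do: reveal[]
See: -3450
Do: oneover[]
See: -1/3450
Do: grow[x: 99/8]
See: 170771/13800
Do: shrink[x: 39/8]
See: 12937/1725
Do: reveal[]
See: 12937/1725
Do: reveal[]
See: 12937/1725


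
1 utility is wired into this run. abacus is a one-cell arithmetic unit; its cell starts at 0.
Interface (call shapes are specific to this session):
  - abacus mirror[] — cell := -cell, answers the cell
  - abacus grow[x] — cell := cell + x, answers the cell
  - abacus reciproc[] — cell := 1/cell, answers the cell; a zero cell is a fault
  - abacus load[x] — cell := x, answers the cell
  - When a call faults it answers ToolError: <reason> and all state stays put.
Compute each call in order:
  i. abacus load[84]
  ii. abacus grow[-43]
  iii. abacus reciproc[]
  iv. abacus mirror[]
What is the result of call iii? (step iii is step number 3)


CALL abacus load[84]
RET  84
CALL abacus grow[-43]
RET  41
CALL abacus reciproc[]
RET  1/41
CALL abacus mirror[]
RET  -1/41

Answer: 1/41


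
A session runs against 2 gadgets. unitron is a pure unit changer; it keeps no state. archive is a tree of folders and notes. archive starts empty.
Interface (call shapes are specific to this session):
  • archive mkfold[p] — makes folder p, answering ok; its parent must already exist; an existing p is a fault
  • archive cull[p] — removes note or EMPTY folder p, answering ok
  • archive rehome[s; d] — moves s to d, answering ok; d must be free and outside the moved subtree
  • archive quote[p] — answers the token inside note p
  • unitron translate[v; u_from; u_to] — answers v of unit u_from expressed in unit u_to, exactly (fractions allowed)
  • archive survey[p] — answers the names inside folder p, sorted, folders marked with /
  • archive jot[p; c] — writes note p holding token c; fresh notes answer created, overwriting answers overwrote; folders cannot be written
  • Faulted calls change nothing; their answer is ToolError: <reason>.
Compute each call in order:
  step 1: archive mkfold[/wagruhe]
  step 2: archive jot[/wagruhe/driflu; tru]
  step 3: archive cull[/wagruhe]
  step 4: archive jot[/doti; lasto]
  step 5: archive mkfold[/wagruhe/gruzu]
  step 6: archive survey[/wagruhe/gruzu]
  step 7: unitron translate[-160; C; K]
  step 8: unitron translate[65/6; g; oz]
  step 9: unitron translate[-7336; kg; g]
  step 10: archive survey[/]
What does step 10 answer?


Answer: [doti, wagruhe/]

Derivation:
[in] archive mkfold p: /wagruhe
  ok
[in] archive jot p: /wagruhe/driflu c: tru
  created
[in] archive cull p: /wagruhe
  ToolError: not empty
[in] archive jot p: /doti c: lasto
  created
[in] archive mkfold p: /wagruhe/gruzu
  ok
[in] archive survey p: /wagruhe/gruzu
  []
[in] unitron translate v: -160 u_from: C u_to: K
  2263/20
[in] unitron translate v: 65/6 u_from: g u_to: oz
  52000000/136077711
[in] unitron translate v: -7336 u_from: kg u_to: g
  -7336000
[in] archive survey p: /
  [doti, wagruhe/]


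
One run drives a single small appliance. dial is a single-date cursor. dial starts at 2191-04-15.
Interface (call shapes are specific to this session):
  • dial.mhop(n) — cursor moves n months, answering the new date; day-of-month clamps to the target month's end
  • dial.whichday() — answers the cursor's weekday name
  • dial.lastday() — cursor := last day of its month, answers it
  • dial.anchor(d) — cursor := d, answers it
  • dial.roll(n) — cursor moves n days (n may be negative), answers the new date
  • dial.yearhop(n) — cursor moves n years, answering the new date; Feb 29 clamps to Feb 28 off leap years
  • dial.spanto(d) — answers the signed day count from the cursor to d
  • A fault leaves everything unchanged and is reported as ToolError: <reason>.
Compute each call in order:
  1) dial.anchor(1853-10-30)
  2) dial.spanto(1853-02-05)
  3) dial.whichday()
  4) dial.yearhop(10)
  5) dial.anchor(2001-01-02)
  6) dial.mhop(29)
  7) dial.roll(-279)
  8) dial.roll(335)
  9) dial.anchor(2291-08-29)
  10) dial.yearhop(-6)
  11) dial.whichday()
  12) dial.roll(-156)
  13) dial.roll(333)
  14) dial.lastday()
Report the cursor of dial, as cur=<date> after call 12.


> anchor d→1853-10-30
:: 1853-10-30
> spanto d→1853-02-05
:: -267
> whichday
:: Sunday
> yearhop n→10
:: 1863-10-30
> anchor d→2001-01-02
:: 2001-01-02
> mhop n→29
:: 2003-06-02
> roll n→-279
:: 2002-08-27
> roll n→335
:: 2003-07-28
> anchor d→2291-08-29
:: 2291-08-29
> yearhop n→-6
:: 2285-08-29
> whichday
:: Saturday
> roll n→-156
:: 2285-03-26
> roll n→333
:: 2286-02-22
> lastday
:: 2286-02-28

Answer: cur=2285-03-26


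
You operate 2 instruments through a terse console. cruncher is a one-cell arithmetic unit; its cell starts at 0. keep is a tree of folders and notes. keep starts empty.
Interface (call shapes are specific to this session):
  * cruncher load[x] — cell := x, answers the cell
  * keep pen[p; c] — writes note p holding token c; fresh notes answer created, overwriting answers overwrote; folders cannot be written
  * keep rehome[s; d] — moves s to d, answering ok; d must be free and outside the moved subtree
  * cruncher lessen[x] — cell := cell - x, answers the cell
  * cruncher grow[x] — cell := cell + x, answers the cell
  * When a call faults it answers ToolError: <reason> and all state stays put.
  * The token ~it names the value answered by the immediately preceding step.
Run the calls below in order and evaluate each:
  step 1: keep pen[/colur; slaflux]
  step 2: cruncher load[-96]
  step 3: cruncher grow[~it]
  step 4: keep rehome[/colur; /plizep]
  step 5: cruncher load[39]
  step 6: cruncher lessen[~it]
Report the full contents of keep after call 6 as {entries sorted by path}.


→ keep pen(p→/colur, c→slaflux)
← created
→ cruncher load(x→-96)
← -96
→ cruncher grow(x→~it)
← -192
→ keep rehome(s→/colur, d→/plizep)
← ok
→ cruncher load(x→39)
← 39
→ cruncher lessen(x→~it)
← 0

Answer: {plizep=slaflux}


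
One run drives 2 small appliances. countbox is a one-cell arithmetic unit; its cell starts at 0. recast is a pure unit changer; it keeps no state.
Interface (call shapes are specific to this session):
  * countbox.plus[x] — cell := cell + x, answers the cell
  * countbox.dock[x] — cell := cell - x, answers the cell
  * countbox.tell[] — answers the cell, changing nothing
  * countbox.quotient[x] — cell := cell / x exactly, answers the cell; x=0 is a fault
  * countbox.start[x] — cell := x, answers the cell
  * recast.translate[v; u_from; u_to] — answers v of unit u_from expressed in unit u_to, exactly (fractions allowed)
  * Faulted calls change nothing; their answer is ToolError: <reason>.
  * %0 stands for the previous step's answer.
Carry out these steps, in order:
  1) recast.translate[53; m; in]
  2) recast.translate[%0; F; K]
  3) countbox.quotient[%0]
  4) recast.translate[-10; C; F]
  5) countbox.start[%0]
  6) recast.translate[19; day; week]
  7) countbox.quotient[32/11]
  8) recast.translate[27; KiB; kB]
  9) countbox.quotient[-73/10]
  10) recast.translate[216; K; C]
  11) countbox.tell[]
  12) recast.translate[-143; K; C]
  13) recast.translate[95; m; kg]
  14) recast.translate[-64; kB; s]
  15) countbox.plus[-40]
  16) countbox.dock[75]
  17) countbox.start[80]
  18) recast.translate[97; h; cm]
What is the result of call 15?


% 1. recast.translate(v='53', u_from='m', u_to='in') => 265000/127
% 2. recast.translate(v='%0', u_from='F', u_to='K') => 32337809/22860
% 3. countbox.quotient(x='%0') => 0
% 4. recast.translate(v='-10', u_from='C', u_to='F') => 14
% 5. countbox.start(x='%0') => 14
% 6. recast.translate(v='19', u_from='day', u_to='week') => 19/7
% 7. countbox.quotient(x='32/11') => 77/16
% 8. recast.translate(v='27', u_from='KiB', u_to='kB') => 3456/125
% 9. countbox.quotient(x='-73/10') => -385/584
% 10. recast.translate(v='216', u_from='K', u_to='C') => -1143/20
% 11. countbox.tell() => -385/584
% 12. recast.translate(v='-143', u_from='K', u_to='C') => -8323/20
% 13. recast.translate(v='95', u_from='m', u_to='kg') => ToolError: incompatible units
% 14. recast.translate(v='-64', u_from='kB', u_to='s') => ToolError: incompatible units
% 15. countbox.plus(x='-40') => -23745/584
% 16. countbox.dock(x='75') => -67545/584
% 17. countbox.start(x='80') => 80
% 18. recast.translate(v='97', u_from='h', u_to='cm') => ToolError: incompatible units

Answer: -23745/584


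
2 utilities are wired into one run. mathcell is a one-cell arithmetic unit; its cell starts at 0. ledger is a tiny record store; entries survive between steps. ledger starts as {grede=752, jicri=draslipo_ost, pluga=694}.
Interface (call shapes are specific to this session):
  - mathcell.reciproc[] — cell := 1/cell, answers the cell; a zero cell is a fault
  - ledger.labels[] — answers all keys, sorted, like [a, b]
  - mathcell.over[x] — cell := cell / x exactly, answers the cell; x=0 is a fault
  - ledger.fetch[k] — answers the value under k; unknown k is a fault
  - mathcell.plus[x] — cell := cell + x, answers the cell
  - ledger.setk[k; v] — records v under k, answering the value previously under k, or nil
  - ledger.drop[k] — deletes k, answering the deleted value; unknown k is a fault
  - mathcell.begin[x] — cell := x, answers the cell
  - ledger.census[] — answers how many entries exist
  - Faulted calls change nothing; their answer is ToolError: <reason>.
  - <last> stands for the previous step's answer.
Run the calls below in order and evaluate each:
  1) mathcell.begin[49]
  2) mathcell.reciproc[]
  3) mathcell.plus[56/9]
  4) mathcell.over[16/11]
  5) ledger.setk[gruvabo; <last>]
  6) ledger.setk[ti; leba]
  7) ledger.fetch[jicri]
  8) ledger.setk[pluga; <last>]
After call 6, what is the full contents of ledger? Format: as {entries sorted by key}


;; mathcell.begin(x='49') == 49
;; mathcell.reciproc() == 1/49
;; mathcell.plus(x='56/9') == 2753/441
;; mathcell.over(x='16/11') == 30283/7056
;; ledger.setk(k='gruvabo', v='<last>') == nil
;; ledger.setk(k='ti', v='leba') == nil
;; ledger.fetch(k='jicri') == draslipo_ost
;; ledger.setk(k='pluga', v='<last>') == 694

Answer: {grede=752, gruvabo=30283/7056, jicri=draslipo_ost, pluga=694, ti=leba}


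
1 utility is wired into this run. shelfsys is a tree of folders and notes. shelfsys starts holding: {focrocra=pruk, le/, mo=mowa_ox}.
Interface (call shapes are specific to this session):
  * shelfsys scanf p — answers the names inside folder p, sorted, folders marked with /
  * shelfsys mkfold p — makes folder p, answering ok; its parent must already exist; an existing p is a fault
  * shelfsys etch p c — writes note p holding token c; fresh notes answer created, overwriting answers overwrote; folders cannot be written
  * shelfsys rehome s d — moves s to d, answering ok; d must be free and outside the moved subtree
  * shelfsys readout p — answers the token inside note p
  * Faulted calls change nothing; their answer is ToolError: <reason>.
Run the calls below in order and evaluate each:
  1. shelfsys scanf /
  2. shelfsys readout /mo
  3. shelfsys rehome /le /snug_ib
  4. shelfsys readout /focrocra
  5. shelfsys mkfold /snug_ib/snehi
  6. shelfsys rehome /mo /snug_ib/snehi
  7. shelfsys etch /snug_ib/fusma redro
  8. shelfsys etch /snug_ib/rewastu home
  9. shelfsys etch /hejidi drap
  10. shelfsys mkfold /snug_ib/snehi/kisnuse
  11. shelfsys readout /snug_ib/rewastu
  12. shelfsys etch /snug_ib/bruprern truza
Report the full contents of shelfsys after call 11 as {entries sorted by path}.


Answer: {focrocra=pruk, hejidi=drap, mo=mowa_ox, snug_ib/, snug_ib/fusma=redro, snug_ib/rewastu=home, snug_ib/snehi/, snug_ib/snehi/kisnuse/}

Derivation:
I call shelfsys scanf(p=/), and see [focrocra, le/, mo].
Calling shelfsys readout(p=/mo), → mowa_ox.
I call shelfsys rehome(s=/le, d=/snug_ib), which returns ok.
I use shelfsys readout(p=/focrocra): pruk.
Using shelfsys mkfold(p=/snug_ib/snehi), giving ok.
I call shelfsys rehome(s=/mo, d=/snug_ib/snehi), and see ToolError: exists.
Next I call shelfsys etch(p=/snug_ib/fusma, c=redro), — result: created.
Calling shelfsys etch(p=/snug_ib/rewastu, c=home), which returns created.
Invoking shelfsys etch(p=/hejidi, c=drap), and get created.
Now I run shelfsys mkfold(p=/snug_ib/snehi/kisnuse), and get ok.
Using shelfsys readout(p=/snug_ib/rewastu), and observe home.
Using shelfsys etch(p=/snug_ib/bruprern, c=truza), which returns created.


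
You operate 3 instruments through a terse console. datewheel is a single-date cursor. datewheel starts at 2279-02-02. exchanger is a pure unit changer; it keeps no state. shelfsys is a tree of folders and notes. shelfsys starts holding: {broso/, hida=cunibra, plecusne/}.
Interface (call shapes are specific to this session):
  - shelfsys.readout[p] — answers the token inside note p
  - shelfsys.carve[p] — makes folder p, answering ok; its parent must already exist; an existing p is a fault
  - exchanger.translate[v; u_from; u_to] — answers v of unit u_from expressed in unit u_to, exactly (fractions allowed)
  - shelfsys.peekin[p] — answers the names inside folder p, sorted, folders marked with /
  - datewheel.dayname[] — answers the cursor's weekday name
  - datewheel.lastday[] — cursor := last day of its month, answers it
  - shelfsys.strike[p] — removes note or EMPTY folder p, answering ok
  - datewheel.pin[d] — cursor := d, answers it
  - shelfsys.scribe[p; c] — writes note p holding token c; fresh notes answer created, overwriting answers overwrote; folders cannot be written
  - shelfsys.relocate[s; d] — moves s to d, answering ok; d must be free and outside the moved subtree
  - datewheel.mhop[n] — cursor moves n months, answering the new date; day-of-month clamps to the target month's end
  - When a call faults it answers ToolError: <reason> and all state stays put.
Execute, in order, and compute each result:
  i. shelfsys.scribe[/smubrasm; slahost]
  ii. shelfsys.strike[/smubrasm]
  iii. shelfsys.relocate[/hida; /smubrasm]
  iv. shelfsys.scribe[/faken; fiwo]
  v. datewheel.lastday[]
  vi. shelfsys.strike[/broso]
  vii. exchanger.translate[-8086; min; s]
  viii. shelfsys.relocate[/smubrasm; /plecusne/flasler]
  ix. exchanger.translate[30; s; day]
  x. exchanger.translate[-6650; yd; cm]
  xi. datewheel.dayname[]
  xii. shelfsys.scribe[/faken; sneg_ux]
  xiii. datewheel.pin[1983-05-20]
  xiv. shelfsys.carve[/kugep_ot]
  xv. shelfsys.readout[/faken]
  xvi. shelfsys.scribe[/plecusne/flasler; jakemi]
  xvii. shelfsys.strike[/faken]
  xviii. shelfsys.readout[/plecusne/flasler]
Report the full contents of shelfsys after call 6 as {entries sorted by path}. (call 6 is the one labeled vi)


Answer: {faken=fiwo, plecusne/, smubrasm=cunibra}

Derivation:
>> shelfsys.scribe(p=/smubrasm, c=slahost)
<< created
>> shelfsys.strike(p=/smubrasm)
<< ok
>> shelfsys.relocate(s=/hida, d=/smubrasm)
<< ok
>> shelfsys.scribe(p=/faken, c=fiwo)
<< created
>> datewheel.lastday()
<< 2279-02-28
>> shelfsys.strike(p=/broso)
<< ok
>> exchanger.translate(v=-8086, u_from=min, u_to=s)
<< -485160
>> shelfsys.relocate(s=/smubrasm, d=/plecusne/flasler)
<< ok
>> exchanger.translate(v=30, u_from=s, u_to=day)
<< 1/2880
>> exchanger.translate(v=-6650, u_from=yd, u_to=cm)
<< -608076
>> datewheel.dayname()
<< Friday
>> shelfsys.scribe(p=/faken, c=sneg_ux)
<< overwrote
>> datewheel.pin(d=1983-05-20)
<< 1983-05-20
>> shelfsys.carve(p=/kugep_ot)
<< ok
>> shelfsys.readout(p=/faken)
<< sneg_ux
>> shelfsys.scribe(p=/plecusne/flasler, c=jakemi)
<< overwrote
>> shelfsys.strike(p=/faken)
<< ok
>> shelfsys.readout(p=/plecusne/flasler)
<< jakemi
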